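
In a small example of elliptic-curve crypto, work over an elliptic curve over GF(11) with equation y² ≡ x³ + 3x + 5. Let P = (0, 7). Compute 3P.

(4, 9)

Repeated addition: build up to 3P.
2P: tangent at (0, 7): λ = (3·0² + 3)/(2·7) ≡ 3/3. 3⁻¹ ≡ 4 (mod 11) since 3·4 = 12 ≡ 1, so λ ≡ 3·4 ≡ 1.
  x = λ² - 0 - 0 = 1 - 0 ≡ 1; y = λ·(0 - 1) - 7 ≡ 3. → (1, 3)
3P: (1, 3) + (0, 7). λ = (7 - 3)/(0 - 1) ≡ 4/10 mod 11. 10⁻¹ ≡ 10 (mod 11), so λ ≡ 7.
  x = λ² - 1 - 0 = 49 - 1 ≡ 4; y = λ·(1 - 4) - 3 ≡ 9. → (4, 9)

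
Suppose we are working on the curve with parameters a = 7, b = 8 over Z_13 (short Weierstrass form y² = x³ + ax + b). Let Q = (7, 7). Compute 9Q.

Double-and-add on 9 = (1001)₂. Start with Q = (7, 7) for the leading 1-bit.
double: tangent at (7, 7): λ = (3·7² + 7)/(2·7) ≡ 11/1. 1⁻¹ ≡ 1 (mod 13), so λ ≡ 11·1 ≡ 11.
  x = λ² - 7 - 7 = 121 - 14 ≡ 3; y = λ·(7 - 3) - 7 ≡ 11. → (3, 11)
double: tangent at (3, 11): λ = (3·3² + 7)/(2·11) ≡ 8/9. 9⁻¹ ≡ 3 (mod 13) since 9·3 = 27 ≡ 1, so λ ≡ 8·3 ≡ 11.
  x = λ² - 3 - 3 = 121 - 6 ≡ 11; y = λ·(3 - 11) - 11 ≡ 5. → (11, 5)
double: tangent at (11, 5): λ = (3·11² + 7)/(2·5) ≡ 6/10. 10⁻¹ ≡ 4 (mod 13) since 10·4 = 40 ≡ 1, so λ ≡ 6·4 ≡ 11.
  x = λ² - 11 - 11 = 121 - 22 ≡ 8; y = λ·(11 - 8) - 5 ≡ 2. → (8, 2)
add Q: (8, 2) + (7, 7). λ = (7 - 2)/(7 - 8) ≡ 5/12 mod 13. 12⁻¹ ≡ 12 (mod 13) since 12·12 = 144 ≡ 1, so λ ≡ 8.
  x = λ² - 8 - 7 = 64 - 15 ≡ 10; y = λ·(8 - 10) - 2 ≡ 8. → (10, 8)

(10, 8)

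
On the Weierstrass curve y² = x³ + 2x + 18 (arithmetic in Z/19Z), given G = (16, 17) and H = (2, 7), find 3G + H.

(14, 4)

First 3G:
Repeated addition: build up to 3G.
2G: tangent at (16, 17): λ = (3·16² + 2)/(2·17) ≡ 10/15. 15⁻¹ ≡ 14 (mod 19), so λ ≡ 10·14 ≡ 7.
  x = λ² - 16 - 16 = 49 - 32 ≡ 17; y = λ·(16 - 17) - 17 ≡ 14. → (17, 14)
3G: (17, 14) + (16, 17). λ = (17 - 14)/(16 - 17) ≡ 3/18 mod 19. 18⁻¹ ≡ 18 (mod 19), so λ ≡ 16.
  x = λ² - 17 - 16 = 256 - 33 ≡ 14; y = λ·(17 - 14) - 14 ≡ 15. → (14, 15)
3G = (14, 15).
Finally 3G + H:
(14, 15) + (2, 7). λ = (7 - 15)/(2 - 14) ≡ 11/7 mod 19. 7⁻¹ ≡ 11 (mod 19) since 7·11 = 77 ≡ 1, so λ ≡ 7.
  x = λ² - 14 - 2 = 49 - 16 ≡ 14; y = λ·(14 - 14) - 15 ≡ 4. → (14, 4)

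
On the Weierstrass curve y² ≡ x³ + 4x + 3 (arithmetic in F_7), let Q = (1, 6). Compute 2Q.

tangent at (1, 6): λ = (3·1² + 4)/(2·6) ≡ 0/5. 5⁻¹ ≡ 3 (mod 7), so λ ≡ 0·3 ≡ 0.
  x = λ² - 1 - 1 = 0 - 2 ≡ 5; y = λ·(1 - 5) - 6 ≡ 1. → (5, 1)

(5, 1)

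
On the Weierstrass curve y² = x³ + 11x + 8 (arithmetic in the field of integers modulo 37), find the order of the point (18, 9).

5

2P: tangent at (18, 9): λ = (3·18² + 11)/(2·9) ≡ 21/18. 18⁻¹ ≡ 35 (mod 37), so λ ≡ 21·35 ≡ 32.
  x = λ² - 18 - 18 = 1024 - 36 ≡ 26; y = λ·(18 - 26) - 9 ≡ 31. → (26, 31)
3P: (26, 31) + (18, 9). λ = (9 - 31)/(18 - 26) ≡ 15/29 mod 37. 29⁻¹ ≡ 23 (mod 37) since 29·23 = 667 ≡ 1, so λ ≡ 12.
  x = λ² - 26 - 18 = 144 - 44 ≡ 26; y = λ·(26 - 26) - 31 ≡ 6. → (26, 6)
4P: (26, 6) + (18, 9). λ = (9 - 6)/(18 - 26) ≡ 3/29 mod 37. 29⁻¹ ≡ 23 (mod 37), so λ ≡ 32.
  x = λ² - 26 - 18 = 1024 - 44 ≡ 18; y = λ·(26 - 18) - 6 ≡ 28. → (18, 28)
5P: (18, 28) + (18, 9): same x and y₁ ≡ -y₂, so the sum is ∞.
5P = ∞, so the order is 5.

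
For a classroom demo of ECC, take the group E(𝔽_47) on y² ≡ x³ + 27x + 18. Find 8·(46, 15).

(37, 39)

Write Q = (46, 15).
Double-and-add on 8 = (1000)₂. Start with Q = (46, 15) for the leading 1-bit.
double: tangent at (46, 15): λ = (3·46² + 27)/(2·15) ≡ 30/30. 30⁻¹ ≡ 11 (mod 47), so λ ≡ 30·11 ≡ 1.
  x = λ² - 46 - 46 = 1 - 92 ≡ 3; y = λ·(46 - 3) - 15 ≡ 28. → (3, 28)
double: tangent at (3, 28): λ = (3·3² + 27)/(2·28) ≡ 7/9. 9⁻¹ ≡ 21 (mod 47) since 9·21 = 189 ≡ 1, so λ ≡ 7·21 ≡ 6.
  x = λ² - 3 - 3 = 36 - 6 ≡ 30; y = λ·(3 - 30) - 28 ≡ 45. → (30, 45)
double: tangent at (30, 45): λ = (3·30² + 27)/(2·45) ≡ 1/43. 43⁻¹ ≡ 35 (mod 47), so λ ≡ 1·35 ≡ 35.
  x = λ² - 30 - 30 = 1225 - 60 ≡ 37; y = λ·(30 - 37) - 45 ≡ 39. → (37, 39)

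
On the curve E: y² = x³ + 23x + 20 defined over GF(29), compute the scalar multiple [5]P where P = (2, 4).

(2, 25)

Double-and-add on 5 = (101)₂. Start with P = (2, 4) for the leading 1-bit.
double: tangent at (2, 4): λ = (3·2² + 23)/(2·4) ≡ 6/8. 8⁻¹ ≡ 11 (mod 29), so λ ≡ 6·11 ≡ 8.
  x = λ² - 2 - 2 = 64 - 4 ≡ 2; y = λ·(2 - 2) - 4 ≡ 25. → (2, 25)
double: tangent at (2, 25): λ = (3·2² + 23)/(2·25) ≡ 6/21. 21⁻¹ ≡ 18 (mod 29), so λ ≡ 6·18 ≡ 21.
  x = λ² - 2 - 2 = 441 - 4 ≡ 2; y = λ·(2 - 2) - 25 ≡ 4. → (2, 4)
add P: tangent at (2, 4): λ = (3·2² + 23)/(2·4) ≡ 6/8. 8⁻¹ ≡ 11 (mod 29), so λ ≡ 6·11 ≡ 8.
  x = λ² - 2 - 2 = 64 - 4 ≡ 2; y = λ·(2 - 2) - 4 ≡ 25. → (2, 25)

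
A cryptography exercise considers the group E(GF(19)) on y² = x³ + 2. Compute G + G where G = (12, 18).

(6, 16)

tangent at (12, 18): λ = (3·12² + 0)/(2·18) ≡ 14/17. 17⁻¹ ≡ 9 (mod 19), so λ ≡ 14·9 ≡ 12.
  x = λ² - 12 - 12 = 144 - 24 ≡ 6; y = λ·(12 - 6) - 18 ≡ 16. → (6, 16)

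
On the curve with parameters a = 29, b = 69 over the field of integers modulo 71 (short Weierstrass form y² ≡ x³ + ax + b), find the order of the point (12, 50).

2P: tangent at (12, 50): λ = (3·12² + 29)/(2·50) ≡ 35/29. 29⁻¹ ≡ 49 (mod 71) since 29·49 = 1421 ≡ 1, so λ ≡ 35·49 ≡ 11.
  x = λ² - 12 - 12 = 121 - 24 ≡ 26; y = λ·(12 - 26) - 50 ≡ 9. → (26, 9)
3P: (26, 9) + (12, 50). λ = (50 - 9)/(12 - 26) ≡ 41/57 mod 71. 57⁻¹ ≡ 5 (mod 71) since 57·5 = 285 ≡ 1, so λ ≡ 63.
  x = λ² - 26 - 12 = 3969 - 38 ≡ 26; y = λ·(26 - 26) - 9 ≡ 62. → (26, 62)
4P: (26, 62) + (12, 50). λ = (50 - 62)/(12 - 26) ≡ 59/57 mod 71. 57⁻¹ ≡ 5 (mod 71), so λ ≡ 11.
  x = λ² - 26 - 12 = 121 - 38 ≡ 12; y = λ·(26 - 12) - 62 ≡ 21. → (12, 21)
5P: (12, 21) + (12, 50): same x and y₁ ≡ -y₂, so the sum is the point at infinity.
5P = the point at infinity, so the order is 5.

5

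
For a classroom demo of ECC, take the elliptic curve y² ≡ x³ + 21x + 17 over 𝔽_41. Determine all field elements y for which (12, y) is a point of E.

none

x³ + 21x + 17 = 1997 ≡ 29 (mod 41).
29 is a non-residue mod 41; no y exists.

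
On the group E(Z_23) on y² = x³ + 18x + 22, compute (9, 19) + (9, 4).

O

The two points share x = 9 and their y-coordinates satisfy 19 + 4 ≡ 0 (mod 23), so they are inverses. Their sum is ∞.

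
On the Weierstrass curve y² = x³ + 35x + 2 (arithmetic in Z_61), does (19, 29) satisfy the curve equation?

no

y² = 29² ≡ 48; x³ + 35x + 2 = 7526 ≡ 23 (mod 61). 48 ≠ 23.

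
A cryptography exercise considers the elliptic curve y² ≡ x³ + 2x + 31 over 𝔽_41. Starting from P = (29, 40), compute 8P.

Double-and-add on 8 = (1000)₂. Start with P = (29, 40) for the leading 1-bit.
double: tangent at (29, 40): λ = (3·29² + 2)/(2·40) ≡ 24/39. 39⁻¹ ≡ 20 (mod 41), so λ ≡ 24·20 ≡ 29.
  x = λ² - 29 - 29 = 841 - 58 ≡ 4; y = λ·(29 - 4) - 40 ≡ 29. → (4, 29)
double: tangent at (4, 29): λ = (3·4² + 2)/(2·29) ≡ 9/17. 17⁻¹ ≡ 29 (mod 41), so λ ≡ 9·29 ≡ 15.
  x = λ² - 4 - 4 = 225 - 8 ≡ 12; y = λ·(4 - 12) - 29 ≡ 15. → (12, 15)
double: tangent at (12, 15): λ = (3·12² + 2)/(2·15) ≡ 24/30. 30⁻¹ ≡ 26 (mod 41) since 30·26 = 780 ≡ 1, so λ ≡ 24·26 ≡ 9.
  x = λ² - 12 - 12 = 81 - 24 ≡ 16; y = λ·(12 - 16) - 15 ≡ 31. → (16, 31)

(16, 31)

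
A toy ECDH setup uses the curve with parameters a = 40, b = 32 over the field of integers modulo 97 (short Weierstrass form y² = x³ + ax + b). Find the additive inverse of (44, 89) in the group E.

(44, 8)

-(44, 89) = (44, -89 mod 97) = (44, 8).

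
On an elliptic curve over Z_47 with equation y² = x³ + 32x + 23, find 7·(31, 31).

Write Q = (31, 31).
Repeated addition: build up to 7Q.
2Q: tangent at (31, 31): λ = (3·31² + 32)/(2·31) ≡ 1/15. 15⁻¹ ≡ 22 (mod 47), so λ ≡ 1·22 ≡ 22.
  x = λ² - 31 - 31 = 484 - 62 ≡ 46; y = λ·(31 - 46) - 31 ≡ 15. → (46, 15)
3Q: (46, 15) + (31, 31). λ = (31 - 15)/(31 - 46) ≡ 16/32 mod 47. 32⁻¹ ≡ 25 (mod 47), so λ ≡ 24.
  x = λ² - 46 - 31 = 576 - 77 ≡ 29; y = λ·(46 - 29) - 15 ≡ 17. → (29, 17)
4Q: (29, 17) + (31, 31). λ = (31 - 17)/(31 - 29) ≡ 14/2 mod 47. 2⁻¹ ≡ 24 (mod 47), so λ ≡ 7.
  x = λ² - 29 - 31 = 49 - 60 ≡ 36; y = λ·(29 - 36) - 17 ≡ 28. → (36, 28)
5Q: (36, 28) + (31, 31). λ = (31 - 28)/(31 - 36) ≡ 3/42 mod 47. 42⁻¹ ≡ 28 (mod 47), so λ ≡ 37.
  x = λ² - 36 - 31 = 1369 - 67 ≡ 33; y = λ·(36 - 33) - 28 ≡ 36. → (33, 36)
6Q: (33, 36) + (31, 31). λ = (31 - 36)/(31 - 33) ≡ 42/45 mod 47. 45⁻¹ ≡ 23 (mod 47), so λ ≡ 26.
  x = λ² - 33 - 31 = 676 - 64 ≡ 1; y = λ·(33 - 1) - 36 ≡ 44. → (1, 44)
7Q: (1, 44) + (31, 31). λ = (31 - 44)/(31 - 1) ≡ 34/30 mod 47. 30⁻¹ ≡ 11 (mod 47), so λ ≡ 45.
  x = λ² - 1 - 31 = 2025 - 32 ≡ 19; y = λ·(1 - 19) - 44 ≡ 39. → (19, 39)

(19, 39)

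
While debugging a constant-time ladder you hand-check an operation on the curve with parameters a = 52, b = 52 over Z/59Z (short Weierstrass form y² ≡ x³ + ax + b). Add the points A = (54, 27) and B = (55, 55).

(54, 27) + (55, 55). λ = (55 - 27)/(55 - 54) ≡ 28/1 mod 59. 1⁻¹ ≡ 1 (mod 59), so λ ≡ 28.
  x = λ² - 54 - 55 = 784 - 109 ≡ 26; y = λ·(54 - 26) - 27 ≡ 49. → (26, 49)

(26, 49)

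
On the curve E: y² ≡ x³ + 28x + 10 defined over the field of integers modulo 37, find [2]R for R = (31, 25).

tangent at (31, 25): λ = (3·31² + 28)/(2·25) ≡ 25/13. 13⁻¹ ≡ 20 (mod 37) since 13·20 = 260 ≡ 1, so λ ≡ 25·20 ≡ 19.
  x = λ² - 31 - 31 = 361 - 62 ≡ 3; y = λ·(31 - 3) - 25 ≡ 26. → (3, 26)

(3, 26)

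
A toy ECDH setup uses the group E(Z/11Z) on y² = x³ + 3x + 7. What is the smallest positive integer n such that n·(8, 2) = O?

2P: tangent at (8, 2): λ = (3·8² + 3)/(2·2) ≡ 8/4. 4⁻¹ ≡ 3 (mod 11), so λ ≡ 8·3 ≡ 2.
  x = λ² - 8 - 8 = 4 - 16 ≡ 10; y = λ·(8 - 10) - 2 ≡ 5. → (10, 5)
3P: (10, 5) + (8, 2). λ = (2 - 5)/(8 - 10) ≡ 8/9 mod 11. 9⁻¹ ≡ 5 (mod 11) since 9·5 = 45 ≡ 1, so λ ≡ 7.
  x = λ² - 10 - 8 = 49 - 18 ≡ 9; y = λ·(10 - 9) - 5 ≡ 2. → (9, 2)
4P: (9, 2) + (8, 2). λ = (2 - 2)/(8 - 9) ≡ 0/10 mod 11. 10⁻¹ ≡ 10 (mod 11), so λ ≡ 0.
  x = λ² - 9 - 8 = 0 - 17 ≡ 5; y = λ·(9 - 5) - 2 ≡ 9. → (5, 9)
5P: (5, 9) + (8, 2). λ = (2 - 9)/(8 - 5) ≡ 4/3 mod 11. 3⁻¹ ≡ 4 (mod 11) since 3·4 = 12 ≡ 1, so λ ≡ 5.
  x = λ² - 5 - 8 = 25 - 13 ≡ 1; y = λ·(5 - 1) - 9 ≡ 0. → (1, 0)
6P: (1, 0) + (8, 2). λ = (2 - 0)/(8 - 1) ≡ 2/7 mod 11. 7⁻¹ ≡ 8 (mod 11), so λ ≡ 5.
  x = λ² - 1 - 8 = 25 - 9 ≡ 5; y = λ·(1 - 5) - 0 ≡ 2. → (5, 2)
7P: (5, 2) + (8, 2). λ = (2 - 2)/(8 - 5) ≡ 0/3 mod 11. 3⁻¹ ≡ 4 (mod 11), so λ ≡ 0.
  x = λ² - 5 - 8 = 0 - 13 ≡ 9; y = λ·(5 - 9) - 2 ≡ 9. → (9, 9)
8P: (9, 9) + (8, 2). λ = (2 - 9)/(8 - 9) ≡ 4/10 mod 11. 10⁻¹ ≡ 10 (mod 11) since 10·10 = 100 ≡ 1, so λ ≡ 7.
  x = λ² - 9 - 8 = 49 - 17 ≡ 10; y = λ·(9 - 10) - 9 ≡ 6. → (10, 6)
9P: (10, 6) + (8, 2). λ = (2 - 6)/(8 - 10) ≡ 7/9 mod 11. 9⁻¹ ≡ 5 (mod 11) since 9·5 = 45 ≡ 1, so λ ≡ 2.
  x = λ² - 10 - 8 = 4 - 18 ≡ 8; y = λ·(10 - 8) - 6 ≡ 9. → (8, 9)
10P: (8, 9) + (8, 2): same x and y₁ ≡ -y₂, so the sum is O.
10P = O, so the order is 10.

10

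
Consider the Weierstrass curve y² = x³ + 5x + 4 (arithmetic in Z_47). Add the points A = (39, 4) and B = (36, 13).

(39, 4) + (36, 13). λ = (13 - 4)/(36 - 39) ≡ 9/44 mod 47. 44⁻¹ ≡ 31 (mod 47), so λ ≡ 44.
  x = λ² - 39 - 36 = 1936 - 75 ≡ 28; y = λ·(39 - 28) - 4 ≡ 10. → (28, 10)

(28, 10)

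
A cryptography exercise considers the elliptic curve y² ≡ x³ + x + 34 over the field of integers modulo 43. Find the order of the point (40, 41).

10

2P: tangent at (40, 41): λ = (3·40² + 1)/(2·41) ≡ 28/39. 39⁻¹ ≡ 32 (mod 43), so λ ≡ 28·32 ≡ 36.
  x = λ² - 40 - 40 = 1296 - 80 ≡ 12; y = λ·(40 - 12) - 41 ≡ 21. → (12, 21)
3P: (12, 21) + (40, 41). λ = (41 - 21)/(40 - 12) ≡ 20/28 mod 43. 28⁻¹ ≡ 20 (mod 43), so λ ≡ 13.
  x = λ² - 12 - 40 = 169 - 52 ≡ 31; y = λ·(12 - 31) - 21 ≡ 33. → (31, 33)
4P: (31, 33) + (40, 41). λ = (41 - 33)/(40 - 31) ≡ 8/9 mod 43. 9⁻¹ ≡ 24 (mod 43) since 9·24 = 216 ≡ 1, so λ ≡ 20.
  x = λ² - 31 - 40 = 400 - 71 ≡ 28; y = λ·(31 - 28) - 33 ≡ 27. → (28, 27)
5P: (28, 27) + (40, 41). λ = (41 - 27)/(40 - 28) ≡ 14/12 mod 43. 12⁻¹ ≡ 18 (mod 43) since 12·18 = 216 ≡ 1, so λ ≡ 37.
  x = λ² - 28 - 40 = 1369 - 68 ≡ 11; y = λ·(28 - 11) - 27 ≡ 0. → (11, 0)
6P: (11, 0) + (40, 41). λ = (41 - 0)/(40 - 11) ≡ 41/29 mod 43. 29⁻¹ ≡ 3 (mod 43), so λ ≡ 37.
  x = λ² - 11 - 40 = 1369 - 51 ≡ 28; y = λ·(11 - 28) - 0 ≡ 16. → (28, 16)
7P: (28, 16) + (40, 41). λ = (41 - 16)/(40 - 28) ≡ 25/12 mod 43. 12⁻¹ ≡ 18 (mod 43), so λ ≡ 20.
  x = λ² - 28 - 40 = 400 - 68 ≡ 31; y = λ·(28 - 31) - 16 ≡ 10. → (31, 10)
8P: (31, 10) + (40, 41). λ = (41 - 10)/(40 - 31) ≡ 31/9 mod 43. 9⁻¹ ≡ 24 (mod 43) since 9·24 = 216 ≡ 1, so λ ≡ 13.
  x = λ² - 31 - 40 = 169 - 71 ≡ 12; y = λ·(31 - 12) - 10 ≡ 22. → (12, 22)
9P: (12, 22) + (40, 41). λ = (41 - 22)/(40 - 12) ≡ 19/28 mod 43. 28⁻¹ ≡ 20 (mod 43) since 28·20 = 560 ≡ 1, so λ ≡ 36.
  x = λ² - 12 - 40 = 1296 - 52 ≡ 40; y = λ·(12 - 40) - 22 ≡ 2. → (40, 2)
10P: (40, 2) + (40, 41): same x and y₁ ≡ -y₂, so the sum is ∞.
10P = ∞, so the order is 10.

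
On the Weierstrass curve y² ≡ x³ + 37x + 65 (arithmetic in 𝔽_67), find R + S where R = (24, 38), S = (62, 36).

(30, 54)

(24, 38) + (62, 36). λ = (36 - 38)/(62 - 24) ≡ 65/38 mod 67. 38⁻¹ ≡ 30 (mod 67), so λ ≡ 7.
  x = λ² - 24 - 62 = 49 - 86 ≡ 30; y = λ·(24 - 30) - 38 ≡ 54. → (30, 54)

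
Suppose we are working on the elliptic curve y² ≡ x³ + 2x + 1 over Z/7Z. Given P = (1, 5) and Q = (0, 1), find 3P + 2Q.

(1, 2)

First 3P:
Repeated addition: build up to 3P.
2P: tangent at (1, 5): λ = (3·1² + 2)/(2·5) ≡ 5/3. 3⁻¹ ≡ 5 (mod 7), so λ ≡ 5·5 ≡ 4.
  x = λ² - 1 - 1 = 16 - 2 ≡ 0; y = λ·(1 - 0) - 5 ≡ 6. → (0, 6)
3P: (0, 6) + (1, 5). λ = (5 - 6)/(1 - 0) ≡ 6/1 mod 7. 1⁻¹ ≡ 1 (mod 7), so λ ≡ 6.
  x = λ² - 0 - 1 = 36 - 1 ≡ 0; y = λ·(0 - 0) - 6 ≡ 1. → (0, 1)
3P = (0, 1).
Next 2Q:
Repeated addition: build up to 2Q.
2Q: tangent at (0, 1): λ = (3·0² + 2)/(2·1) ≡ 2/2. 2⁻¹ ≡ 4 (mod 7), so λ ≡ 2·4 ≡ 1.
  x = λ² - 0 - 0 = 1 - 0 ≡ 1; y = λ·(0 - 1) - 1 ≡ 5. → (1, 5)
2Q = (1, 5).
Finally 3P + 2Q:
(0, 1) + (1, 5). λ = (5 - 1)/(1 - 0) ≡ 4/1 mod 7. 1⁻¹ ≡ 1 (mod 7), so λ ≡ 4.
  x = λ² - 0 - 1 = 16 - 1 ≡ 1; y = λ·(0 - 1) - 1 ≡ 2. → (1, 2)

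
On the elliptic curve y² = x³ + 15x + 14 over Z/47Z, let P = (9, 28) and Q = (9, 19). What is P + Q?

The two points share x = 9 and their y-coordinates satisfy 28 + 19 ≡ 0 (mod 47), so they are inverses. Their sum is the point at infinity.

O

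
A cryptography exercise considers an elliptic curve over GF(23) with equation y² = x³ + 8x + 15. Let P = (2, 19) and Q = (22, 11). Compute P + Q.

(1, 22)

(2, 19) + (22, 11). λ = (11 - 19)/(22 - 2) ≡ 15/20 mod 23. 20⁻¹ ≡ 15 (mod 23), so λ ≡ 18.
  x = λ² - 2 - 22 = 324 - 24 ≡ 1; y = λ·(2 - 1) - 19 ≡ 22. → (1, 22)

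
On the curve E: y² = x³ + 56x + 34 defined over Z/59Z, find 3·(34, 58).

(27, 44)

Write P = (34, 58).
Repeated addition: build up to 3P.
2P: tangent at (34, 58): λ = (3·34² + 56)/(2·58) ≡ 43/57. 57⁻¹ ≡ 29 (mod 59), so λ ≡ 43·29 ≡ 8.
  x = λ² - 34 - 34 = 64 - 68 ≡ 55; y = λ·(34 - 55) - 58 ≡ 10. → (55, 10)
3P: (55, 10) + (34, 58). λ = (58 - 10)/(34 - 55) ≡ 48/38 mod 59. 38⁻¹ ≡ 14 (mod 59), so λ ≡ 23.
  x = λ² - 55 - 34 = 529 - 89 ≡ 27; y = λ·(55 - 27) - 10 ≡ 44. → (27, 44)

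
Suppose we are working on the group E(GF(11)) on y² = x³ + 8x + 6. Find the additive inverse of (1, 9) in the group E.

-(1, 9) = (1, -9 mod 11) = (1, 2).

(1, 2)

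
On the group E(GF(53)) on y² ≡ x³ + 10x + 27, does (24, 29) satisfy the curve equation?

yes

y² = 29² ≡ 46; x³ + 10x + 27 = 14091 ≡ 46 (mod 53). 46 = 46.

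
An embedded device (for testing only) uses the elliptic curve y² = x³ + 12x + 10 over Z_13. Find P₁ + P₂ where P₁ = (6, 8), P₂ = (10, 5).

(0, 7)

(6, 8) + (10, 5). λ = (5 - 8)/(10 - 6) ≡ 10/4 mod 13. 4⁻¹ ≡ 10 (mod 13), so λ ≡ 9.
  x = λ² - 6 - 10 = 81 - 16 ≡ 0; y = λ·(6 - 0) - 8 ≡ 7. → (0, 7)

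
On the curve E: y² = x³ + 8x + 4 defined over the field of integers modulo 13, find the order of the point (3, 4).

2P: tangent at (3, 4): λ = (3·3² + 8)/(2·4) ≡ 9/8. 8⁻¹ ≡ 5 (mod 13), so λ ≡ 9·5 ≡ 6.
  x = λ² - 3 - 3 = 36 - 6 ≡ 4; y = λ·(3 - 4) - 4 ≡ 3. → (4, 3)
3P: (4, 3) + (3, 4). λ = (4 - 3)/(3 - 4) ≡ 1/12 mod 13. 12⁻¹ ≡ 12 (mod 13) since 12·12 = 144 ≡ 1, so λ ≡ 12.
  x = λ² - 4 - 3 = 144 - 7 ≡ 7; y = λ·(4 - 7) - 3 ≡ 0. → (7, 0)
4P: (7, 0) + (3, 4). λ = (4 - 0)/(3 - 7) ≡ 4/9 mod 13. 9⁻¹ ≡ 3 (mod 13), so λ ≡ 12.
  x = λ² - 7 - 3 = 144 - 10 ≡ 4; y = λ·(7 - 4) - 0 ≡ 10. → (4, 10)
5P: (4, 10) + (3, 4). λ = (4 - 10)/(3 - 4) ≡ 7/12 mod 13. 12⁻¹ ≡ 12 (mod 13) since 12·12 = 144 ≡ 1, so λ ≡ 6.
  x = λ² - 4 - 3 = 36 - 7 ≡ 3; y = λ·(4 - 3) - 10 ≡ 9. → (3, 9)
6P: (3, 9) + (3, 4): same x and y₁ ≡ -y₂, so the sum is O.
6P = O, so the order is 6.

6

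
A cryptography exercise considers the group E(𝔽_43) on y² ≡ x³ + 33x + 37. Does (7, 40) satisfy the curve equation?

y² = 40² ≡ 9; x³ + 33x + 37 = 611 ≡ 9 (mod 43). 9 = 9.

yes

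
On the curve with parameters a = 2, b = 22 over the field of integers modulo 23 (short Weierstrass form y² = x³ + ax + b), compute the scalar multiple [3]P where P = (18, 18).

O

Repeated addition: build up to 3P.
2P: tangent at (18, 18): λ = (3·18² + 2)/(2·18) ≡ 8/13. 13⁻¹ ≡ 16 (mod 23) since 13·16 = 208 ≡ 1, so λ ≡ 8·16 ≡ 13.
  x = λ² - 18 - 18 = 169 - 36 ≡ 18; y = λ·(18 - 18) - 18 ≡ 5. → (18, 5)
3P: (18, 5) + (18, 18): same x and y₁ ≡ -y₂, so the sum is ∞.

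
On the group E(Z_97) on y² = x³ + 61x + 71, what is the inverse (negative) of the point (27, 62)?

-(27, 62) = (27, -62 mod 97) = (27, 35).

(27, 35)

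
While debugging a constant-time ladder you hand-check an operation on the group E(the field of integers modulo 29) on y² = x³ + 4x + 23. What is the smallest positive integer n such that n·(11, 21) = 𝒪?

12

2P: tangent at (11, 21): λ = (3·11² + 4)/(2·21) ≡ 19/13. 13⁻¹ ≡ 9 (mod 29) since 13·9 = 117 ≡ 1, so λ ≡ 19·9 ≡ 26.
  x = λ² - 11 - 11 = 676 - 22 ≡ 16; y = λ·(11 - 16) - 21 ≡ 23. → (16, 23)
3P: (16, 23) + (11, 21). λ = (21 - 23)/(11 - 16) ≡ 27/24 mod 29. 24⁻¹ ≡ 23 (mod 29) since 24·23 = 552 ≡ 1, so λ ≡ 12.
  x = λ² - 16 - 11 = 144 - 27 ≡ 1; y = λ·(16 - 1) - 23 ≡ 12. → (1, 12)
4P: (1, 12) + (11, 21). λ = (21 - 12)/(11 - 1) ≡ 9/10 mod 29. 10⁻¹ ≡ 3 (mod 29), so λ ≡ 27.
  x = λ² - 1 - 11 = 729 - 12 ≡ 21; y = λ·(1 - 21) - 12 ≡ 28. → (21, 28)
5P: (21, 28) + (11, 21). λ = (21 - 28)/(11 - 21) ≡ 22/19 mod 29. 19⁻¹ ≡ 26 (mod 29) since 19·26 = 494 ≡ 1, so λ ≡ 21.
  x = λ² - 21 - 11 = 441 - 32 ≡ 3; y = λ·(21 - 3) - 28 ≡ 2. → (3, 2)
6P: (3, 2) + (11, 21). λ = (21 - 2)/(11 - 3) ≡ 19/8 mod 29. 8⁻¹ ≡ 11 (mod 29) since 8·11 = 88 ≡ 1, so λ ≡ 6.
  x = λ² - 3 - 11 = 36 - 14 ≡ 22; y = λ·(3 - 22) - 2 ≡ 0. → (22, 0)
7P: (22, 0) + (11, 21). λ = (21 - 0)/(11 - 22) ≡ 21/18 mod 29. 18⁻¹ ≡ 21 (mod 29), so λ ≡ 6.
  x = λ² - 22 - 11 = 36 - 33 ≡ 3; y = λ·(22 - 3) - 0 ≡ 27. → (3, 27)
8P: (3, 27) + (11, 21). λ = (21 - 27)/(11 - 3) ≡ 23/8 mod 29. 8⁻¹ ≡ 11 (mod 29), so λ ≡ 21.
  x = λ² - 3 - 11 = 441 - 14 ≡ 21; y = λ·(3 - 21) - 27 ≡ 1. → (21, 1)
9P: (21, 1) + (11, 21). λ = (21 - 1)/(11 - 21) ≡ 20/19 mod 29. 19⁻¹ ≡ 26 (mod 29) since 19·26 = 494 ≡ 1, so λ ≡ 27.
  x = λ² - 21 - 11 = 729 - 32 ≡ 1; y = λ·(21 - 1) - 1 ≡ 17. → (1, 17)
10P: (1, 17) + (11, 21). λ = (21 - 17)/(11 - 1) ≡ 4/10 mod 29. 10⁻¹ ≡ 3 (mod 29) since 10·3 = 30 ≡ 1, so λ ≡ 12.
  x = λ² - 1 - 11 = 144 - 12 ≡ 16; y = λ·(1 - 16) - 17 ≡ 6. → (16, 6)
11P: (16, 6) + (11, 21). λ = (21 - 6)/(11 - 16) ≡ 15/24 mod 29. 24⁻¹ ≡ 23 (mod 29), so λ ≡ 26.
  x = λ² - 16 - 11 = 676 - 27 ≡ 11; y = λ·(16 - 11) - 6 ≡ 8. → (11, 8)
12P: (11, 8) + (11, 21): same x and y₁ ≡ -y₂, so the sum is 𝒪.
12P = 𝒪, so the order is 12.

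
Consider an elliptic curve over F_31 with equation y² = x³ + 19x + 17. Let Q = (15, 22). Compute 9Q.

(2, 30)

Double-and-add on 9 = (1001)₂. Start with Q = (15, 22) for the leading 1-bit.
double: tangent at (15, 22): λ = (3·15² + 19)/(2·22) ≡ 12/13. 13⁻¹ ≡ 12 (mod 31), so λ ≡ 12·12 ≡ 20.
  x = λ² - 15 - 15 = 400 - 30 ≡ 29; y = λ·(15 - 29) - 22 ≡ 8. → (29, 8)
double: tangent at (29, 8): λ = (3·29² + 19)/(2·8) ≡ 0/16. 16⁻¹ ≡ 2 (mod 31), so λ ≡ 0·2 ≡ 0.
  x = λ² - 29 - 29 = 0 - 58 ≡ 4; y = λ·(29 - 4) - 8 ≡ 23. → (4, 23)
double: tangent at (4, 23): λ = (3·4² + 19)/(2·23) ≡ 5/15. 15⁻¹ ≡ 29 (mod 31), so λ ≡ 5·29 ≡ 21.
  x = λ² - 4 - 4 = 441 - 8 ≡ 30; y = λ·(4 - 30) - 23 ≡ 20. → (30, 20)
add Q: (30, 20) + (15, 22). λ = (22 - 20)/(15 - 30) ≡ 2/16 mod 31. 16⁻¹ ≡ 2 (mod 31), so λ ≡ 4.
  x = λ² - 30 - 15 = 16 - 45 ≡ 2; y = λ·(30 - 2) - 20 ≡ 30. → (2, 30)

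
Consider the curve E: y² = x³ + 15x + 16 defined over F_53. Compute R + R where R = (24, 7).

(16, 35)

tangent at (24, 7): λ = (3·24² + 15)/(2·7) ≡ 47/14. 14⁻¹ ≡ 19 (mod 53), so λ ≡ 47·19 ≡ 45.
  x = λ² - 24 - 24 = 2025 - 48 ≡ 16; y = λ·(24 - 16) - 7 ≡ 35. → (16, 35)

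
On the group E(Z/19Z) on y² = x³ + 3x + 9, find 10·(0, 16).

(12, 5)

Write G = (0, 16).
Repeated addition: build up to 10G.
2G: tangent at (0, 16): λ = (3·0² + 3)/(2·16) ≡ 3/13. 13⁻¹ ≡ 3 (mod 19) since 13·3 = 39 ≡ 1, so λ ≡ 3·3 ≡ 9.
  x = λ² - 0 - 0 = 81 - 0 ≡ 5; y = λ·(0 - 5) - 16 ≡ 15. → (5, 15)
3G: (5, 15) + (0, 16). λ = (16 - 15)/(0 - 5) ≡ 1/14 mod 19. 14⁻¹ ≡ 15 (mod 19), so λ ≡ 15.
  x = λ² - 5 - 0 = 225 - 5 ≡ 11; y = λ·(5 - 11) - 15 ≡ 9. → (11, 9)
4G: (11, 9) + (0, 16). λ = (16 - 9)/(0 - 11) ≡ 7/8 mod 19. 8⁻¹ ≡ 12 (mod 19) since 8·12 = 96 ≡ 1, so λ ≡ 8.
  x = λ² - 11 - 0 = 64 - 11 ≡ 15; y = λ·(11 - 15) - 9 ≡ 16. → (15, 16)
5G: (15, 16) + (0, 16). λ = (16 - 16)/(0 - 15) ≡ 0/4 mod 19. 4⁻¹ ≡ 5 (mod 19), so λ ≡ 0.
  x = λ² - 15 - 0 = 0 - 15 ≡ 4; y = λ·(15 - 4) - 16 ≡ 3. → (4, 3)
6G: (4, 3) + (0, 16). λ = (16 - 3)/(0 - 4) ≡ 13/15 mod 19. 15⁻¹ ≡ 14 (mod 19) since 15·14 = 210 ≡ 1, so λ ≡ 11.
  x = λ² - 4 - 0 = 121 - 4 ≡ 3; y = λ·(4 - 3) - 3 ≡ 8. → (3, 8)
7G: (3, 8) + (0, 16). λ = (16 - 8)/(0 - 3) ≡ 8/16 mod 19. 16⁻¹ ≡ 6 (mod 19), so λ ≡ 10.
  x = λ² - 3 - 0 = 100 - 3 ≡ 2; y = λ·(3 - 2) - 8 ≡ 2. → (2, 2)
8G: (2, 2) + (0, 16). λ = (16 - 2)/(0 - 2) ≡ 14/17 mod 19. 17⁻¹ ≡ 9 (mod 19), so λ ≡ 12.
  x = λ² - 2 - 0 = 144 - 2 ≡ 9; y = λ·(2 - 9) - 2 ≡ 9. → (9, 9)
9G: (9, 9) + (0, 16). λ = (16 - 9)/(0 - 9) ≡ 7/10 mod 19. 10⁻¹ ≡ 2 (mod 19) since 10·2 = 20 ≡ 1, so λ ≡ 14.
  x = λ² - 9 - 0 = 196 - 9 ≡ 16; y = λ·(9 - 16) - 9 ≡ 7. → (16, 7)
10G: (16, 7) + (0, 16). λ = (16 - 7)/(0 - 16) ≡ 9/3 mod 19. 3⁻¹ ≡ 13 (mod 19), so λ ≡ 3.
  x = λ² - 16 - 0 = 9 - 16 ≡ 12; y = λ·(16 - 12) - 7 ≡ 5. → (12, 5)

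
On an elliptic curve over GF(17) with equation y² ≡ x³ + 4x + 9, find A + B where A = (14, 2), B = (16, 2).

(4, 15)

(14, 2) + (16, 2). λ = (2 - 2)/(16 - 14) ≡ 0/2 mod 17. 2⁻¹ ≡ 9 (mod 17), so λ ≡ 0.
  x = λ² - 14 - 16 = 0 - 30 ≡ 4; y = λ·(14 - 4) - 2 ≡ 15. → (4, 15)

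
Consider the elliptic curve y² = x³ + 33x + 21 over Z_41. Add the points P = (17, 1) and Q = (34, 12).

(30, 34)

(17, 1) + (34, 12). λ = (12 - 1)/(34 - 17) ≡ 11/17 mod 41. 17⁻¹ ≡ 29 (mod 41) since 17·29 = 493 ≡ 1, so λ ≡ 32.
  x = λ² - 17 - 34 = 1024 - 51 ≡ 30; y = λ·(17 - 30) - 1 ≡ 34. → (30, 34)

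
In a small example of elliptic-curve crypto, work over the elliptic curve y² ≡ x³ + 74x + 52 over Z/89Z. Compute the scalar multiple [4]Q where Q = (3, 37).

Repeated addition: build up to 4Q.
2Q: tangent at (3, 37): λ = (3·3² + 74)/(2·37) ≡ 12/74. 74⁻¹ ≡ 83 (mod 89) since 74·83 = 6142 ≡ 1, so λ ≡ 12·83 ≡ 17.
  x = λ² - 3 - 3 = 289 - 6 ≡ 16; y = λ·(3 - 16) - 37 ≡ 9. → (16, 9)
3Q: (16, 9) + (3, 37). λ = (37 - 9)/(3 - 16) ≡ 28/76 mod 89. 76⁻¹ ≡ 41 (mod 89) since 76·41 = 3116 ≡ 1, so λ ≡ 80.
  x = λ² - 16 - 3 = 6400 - 19 ≡ 62; y = λ·(16 - 62) - 9 ≡ 49. → (62, 49)
4Q: (62, 49) + (3, 37). λ = (37 - 49)/(3 - 62) ≡ 77/30 mod 89. 30⁻¹ ≡ 3 (mod 89), so λ ≡ 53.
  x = λ² - 62 - 3 = 2809 - 65 ≡ 74; y = λ·(62 - 74) - 49 ≡ 27. → (74, 27)

(74, 27)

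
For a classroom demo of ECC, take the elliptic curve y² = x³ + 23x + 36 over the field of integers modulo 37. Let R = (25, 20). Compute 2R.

(21, 7)

tangent at (25, 20): λ = (3·25² + 23)/(2·20) ≡ 11/3. 3⁻¹ ≡ 25 (mod 37), so λ ≡ 11·25 ≡ 16.
  x = λ² - 25 - 25 = 256 - 50 ≡ 21; y = λ·(25 - 21) - 20 ≡ 7. → (21, 7)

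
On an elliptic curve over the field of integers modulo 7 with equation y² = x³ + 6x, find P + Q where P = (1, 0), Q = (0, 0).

(6, 0)

(1, 0) + (0, 0). λ = (0 - 0)/(0 - 1) ≡ 0/6 mod 7. 6⁻¹ ≡ 6 (mod 7), so λ ≡ 0.
  x = λ² - 1 - 0 = 0 - 1 ≡ 6; y = λ·(1 - 6) - 0 ≡ 0. → (6, 0)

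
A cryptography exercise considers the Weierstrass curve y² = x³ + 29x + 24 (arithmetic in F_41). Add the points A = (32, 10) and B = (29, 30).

(32, 10) + (29, 30). λ = (30 - 10)/(29 - 32) ≡ 20/38 mod 41. 38⁻¹ ≡ 27 (mod 41) since 38·27 = 1026 ≡ 1, so λ ≡ 7.
  x = λ² - 32 - 29 = 49 - 61 ≡ 29; y = λ·(32 - 29) - 10 ≡ 11. → (29, 11)

(29, 11)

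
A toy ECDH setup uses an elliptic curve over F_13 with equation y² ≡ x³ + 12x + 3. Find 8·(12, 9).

O

Write G = (12, 9).
Double-and-add on 8 = (1000)₂. Start with G = (12, 9) for the leading 1-bit.
double: tangent at (12, 9): λ = (3·12² + 12)/(2·9) ≡ 2/5. 5⁻¹ ≡ 8 (mod 13), so λ ≡ 2·8 ≡ 3.
  x = λ² - 12 - 12 = 9 - 24 ≡ 11; y = λ·(12 - 11) - 9 ≡ 7. → (11, 7)
double: tangent at (11, 7): λ = (3·11² + 12)/(2·7) ≡ 11/1. 1⁻¹ ≡ 1 (mod 13) since 1·1 = 1 ≡ 1, so λ ≡ 11·1 ≡ 11.
  x = λ² - 11 - 11 = 121 - 22 ≡ 8; y = λ·(11 - 8) - 7 ≡ 0. → (8, 0)
double: (8, 0) + (8, 0): same x and y₁ ≡ -y₂, so the sum is O.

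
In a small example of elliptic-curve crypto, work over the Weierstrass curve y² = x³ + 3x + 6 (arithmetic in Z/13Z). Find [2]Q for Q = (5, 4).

tangent at (5, 4): λ = (3·5² + 3)/(2·4) ≡ 0/8. 8⁻¹ ≡ 5 (mod 13), so λ ≡ 0·5 ≡ 0.
  x = λ² - 5 - 5 = 0 - 10 ≡ 3; y = λ·(5 - 3) - 4 ≡ 9. → (3, 9)

(3, 9)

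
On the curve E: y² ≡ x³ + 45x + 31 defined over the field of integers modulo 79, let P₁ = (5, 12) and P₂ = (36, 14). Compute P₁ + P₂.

(5, 12) + (36, 14). λ = (14 - 12)/(36 - 5) ≡ 2/31 mod 79. 31⁻¹ ≡ 51 (mod 79) since 31·51 = 1581 ≡ 1, so λ ≡ 23.
  x = λ² - 5 - 36 = 529 - 41 ≡ 14; y = λ·(5 - 14) - 12 ≡ 18. → (14, 18)

(14, 18)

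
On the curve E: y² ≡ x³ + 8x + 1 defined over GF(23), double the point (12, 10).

tangent at (12, 10): λ = (3·12² + 8)/(2·10) ≡ 3/20. 20⁻¹ ≡ 15 (mod 23), so λ ≡ 3·15 ≡ 22.
  x = λ² - 12 - 12 = 484 - 24 ≡ 0; y = λ·(12 - 0) - 10 ≡ 1. → (0, 1)

(0, 1)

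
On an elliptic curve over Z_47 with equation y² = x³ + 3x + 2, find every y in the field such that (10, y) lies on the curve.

none

x³ + 3x + 2 = 1032 ≡ 45 (mod 47).
45 is a non-residue mod 47; no y exists.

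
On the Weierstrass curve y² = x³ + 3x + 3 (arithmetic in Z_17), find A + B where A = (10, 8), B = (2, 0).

(6, 13)

(10, 8) + (2, 0). λ = (0 - 8)/(2 - 10) ≡ 9/9 mod 17. 9⁻¹ ≡ 2 (mod 17), so λ ≡ 1.
  x = λ² - 10 - 2 = 1 - 12 ≡ 6; y = λ·(10 - 6) - 8 ≡ 13. → (6, 13)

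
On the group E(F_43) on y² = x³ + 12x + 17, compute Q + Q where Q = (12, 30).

tangent at (12, 30): λ = (3·12² + 12)/(2·30) ≡ 14/17. 17⁻¹ ≡ 38 (mod 43), so λ ≡ 14·38 ≡ 16.
  x = λ² - 12 - 12 = 256 - 24 ≡ 17; y = λ·(12 - 17) - 30 ≡ 19. → (17, 19)

(17, 19)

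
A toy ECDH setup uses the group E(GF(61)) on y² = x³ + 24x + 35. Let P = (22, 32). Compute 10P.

Double-and-add on 10 = (1010)₂. Start with P = (22, 32) for the leading 1-bit.
double: tangent at (22, 32): λ = (3·22² + 24)/(2·32) ≡ 12/3. 3⁻¹ ≡ 41 (mod 61), so λ ≡ 12·41 ≡ 4.
  x = λ² - 22 - 22 = 16 - 44 ≡ 33; y = λ·(22 - 33) - 32 ≡ 46. → (33, 46)
double: tangent at (33, 46): λ = (3·33² + 24)/(2·46) ≡ 58/31. 31⁻¹ ≡ 2 (mod 61) since 31·2 = 62 ≡ 1, so λ ≡ 58·2 ≡ 55.
  x = λ² - 33 - 33 = 3025 - 66 ≡ 31; y = λ·(33 - 31) - 46 ≡ 3. → (31, 3)
add P: (31, 3) + (22, 32). λ = (32 - 3)/(22 - 31) ≡ 29/52 mod 61. 52⁻¹ ≡ 27 (mod 61), so λ ≡ 51.
  x = λ² - 31 - 22 = 2601 - 53 ≡ 47; y = λ·(31 - 47) - 3 ≡ 35. → (47, 35)
double: tangent at (47, 35): λ = (3·47² + 24)/(2·35) ≡ 2/9. 9⁻¹ ≡ 34 (mod 61) since 9·34 = 306 ≡ 1, so λ ≡ 2·34 ≡ 7.
  x = λ² - 47 - 47 = 49 - 94 ≡ 16; y = λ·(47 - 16) - 35 ≡ 60. → (16, 60)

(16, 60)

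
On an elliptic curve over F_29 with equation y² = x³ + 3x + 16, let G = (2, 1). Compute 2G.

(16, 10)

tangent at (2, 1): λ = (3·2² + 3)/(2·1) ≡ 15/2. 2⁻¹ ≡ 15 (mod 29), so λ ≡ 15·15 ≡ 22.
  x = λ² - 2 - 2 = 484 - 4 ≡ 16; y = λ·(2 - 16) - 1 ≡ 10. → (16, 10)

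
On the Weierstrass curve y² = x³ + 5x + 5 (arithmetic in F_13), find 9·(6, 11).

Write P = (6, 11).
Double-and-add on 9 = (1001)₂. Start with P = (6, 11) for the leading 1-bit.
double: tangent at (6, 11): λ = (3·6² + 5)/(2·11) ≡ 9/9. 9⁻¹ ≡ 3 (mod 13) since 9·3 = 27 ≡ 1, so λ ≡ 9·3 ≡ 1.
  x = λ² - 6 - 6 = 1 - 12 ≡ 2; y = λ·(6 - 2) - 11 ≡ 6. → (2, 6)
double: tangent at (2, 6): λ = (3·2² + 5)/(2·6) ≡ 4/12. 12⁻¹ ≡ 12 (mod 13), so λ ≡ 4·12 ≡ 9.
  x = λ² - 2 - 2 = 81 - 4 ≡ 12; y = λ·(2 - 12) - 6 ≡ 8. → (12, 8)
double: tangent at (12, 8): λ = (3·12² + 5)/(2·8) ≡ 8/3. 3⁻¹ ≡ 9 (mod 13), so λ ≡ 8·9 ≡ 7.
  x = λ² - 12 - 12 = 49 - 24 ≡ 12; y = λ·(12 - 12) - 8 ≡ 5. → (12, 5)
add P: (12, 5) + (6, 11). λ = (11 - 5)/(6 - 12) ≡ 6/7 mod 13. 7⁻¹ ≡ 2 (mod 13), so λ ≡ 12.
  x = λ² - 12 - 6 = 144 - 18 ≡ 9; y = λ·(12 - 9) - 5 ≡ 5. → (9, 5)

(9, 5)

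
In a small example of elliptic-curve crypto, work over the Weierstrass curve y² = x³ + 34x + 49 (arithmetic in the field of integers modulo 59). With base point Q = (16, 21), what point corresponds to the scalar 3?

Repeated addition: build up to 3Q.
2Q: tangent at (16, 21): λ = (3·16² + 34)/(2·21) ≡ 35/42. 42⁻¹ ≡ 52 (mod 59), so λ ≡ 35·52 ≡ 50.
  x = λ² - 16 - 16 = 2500 - 32 ≡ 49; y = λ·(16 - 49) - 21 ≡ 40. → (49, 40)
3Q: (49, 40) + (16, 21). λ = (21 - 40)/(16 - 49) ≡ 40/26 mod 59. 26⁻¹ ≡ 25 (mod 59) since 26·25 = 650 ≡ 1, so λ ≡ 56.
  x = λ² - 49 - 16 = 3136 - 65 ≡ 3; y = λ·(49 - 3) - 40 ≡ 58. → (3, 58)

(3, 58)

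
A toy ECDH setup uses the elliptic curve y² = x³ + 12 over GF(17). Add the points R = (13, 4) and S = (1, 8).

(5, 16)

(13, 4) + (1, 8). λ = (8 - 4)/(1 - 13) ≡ 4/5 mod 17. 5⁻¹ ≡ 7 (mod 17) since 5·7 = 35 ≡ 1, so λ ≡ 11.
  x = λ² - 13 - 1 = 121 - 14 ≡ 5; y = λ·(13 - 5) - 4 ≡ 16. → (5, 16)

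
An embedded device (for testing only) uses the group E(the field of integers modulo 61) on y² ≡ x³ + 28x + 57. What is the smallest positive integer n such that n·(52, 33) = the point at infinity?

6

2P: tangent at (52, 33): λ = (3·52² + 28)/(2·33) ≡ 27/5. 5⁻¹ ≡ 49 (mod 61), so λ ≡ 27·49 ≡ 42.
  x = λ² - 52 - 52 = 1764 - 104 ≡ 13; y = λ·(52 - 13) - 33 ≡ 19. → (13, 19)
3P: (13, 19) + (52, 33). λ = (33 - 19)/(52 - 13) ≡ 14/39 mod 61. 39⁻¹ ≡ 36 (mod 61), so λ ≡ 16.
  x = λ² - 13 - 52 = 256 - 65 ≡ 8; y = λ·(13 - 8) - 19 ≡ 0. → (8, 0)
4P: (8, 0) + (52, 33). λ = (33 - 0)/(52 - 8) ≡ 33/44 mod 61. 44⁻¹ ≡ 43 (mod 61), so λ ≡ 16.
  x = λ² - 8 - 52 = 256 - 60 ≡ 13; y = λ·(8 - 13) - 0 ≡ 42. → (13, 42)
5P: (13, 42) + (52, 33). λ = (33 - 42)/(52 - 13) ≡ 52/39 mod 61. 39⁻¹ ≡ 36 (mod 61), so λ ≡ 42.
  x = λ² - 13 - 52 = 1764 - 65 ≡ 52; y = λ·(13 - 52) - 42 ≡ 28. → (52, 28)
6P: (52, 28) + (52, 33): same x and y₁ ≡ -y₂, so the sum is the point at infinity.
6P = the point at infinity, so the order is 6.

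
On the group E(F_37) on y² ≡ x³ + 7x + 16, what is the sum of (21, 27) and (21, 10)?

O

The two points share x = 21 and their y-coordinates satisfy 27 + 10 ≡ 0 (mod 37), so they are inverses. Their sum is O.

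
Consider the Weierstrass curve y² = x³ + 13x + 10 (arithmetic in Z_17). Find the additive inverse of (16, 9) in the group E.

-(16, 9) = (16, -9 mod 17) = (16, 8).

(16, 8)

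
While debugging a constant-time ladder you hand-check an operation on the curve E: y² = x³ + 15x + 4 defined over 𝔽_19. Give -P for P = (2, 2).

-(2, 2) = (2, -2 mod 19) = (2, 17).

(2, 17)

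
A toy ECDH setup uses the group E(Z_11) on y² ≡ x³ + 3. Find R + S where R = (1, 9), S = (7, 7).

(1, 9) + (7, 7). λ = (7 - 9)/(7 - 1) ≡ 9/6 mod 11. 6⁻¹ ≡ 2 (mod 11) since 6·2 = 12 ≡ 1, so λ ≡ 7.
  x = λ² - 1 - 7 = 49 - 8 ≡ 8; y = λ·(1 - 8) - 9 ≡ 8. → (8, 8)

(8, 8)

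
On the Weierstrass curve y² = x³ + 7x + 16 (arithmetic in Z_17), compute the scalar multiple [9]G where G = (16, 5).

Repeated addition: build up to 9G.
2G: tangent at (16, 5): λ = (3·16² + 7)/(2·5) ≡ 10/10. 10⁻¹ ≡ 12 (mod 17) since 10·12 = 120 ≡ 1, so λ ≡ 10·12 ≡ 1.
  x = λ² - 16 - 16 = 1 - 32 ≡ 3; y = λ·(16 - 3) - 5 ≡ 8. → (3, 8)
3G: (3, 8) + (16, 5). λ = (5 - 8)/(16 - 3) ≡ 14/13 mod 17. 13⁻¹ ≡ 4 (mod 17) since 13·4 = 52 ≡ 1, so λ ≡ 5.
  x = λ² - 3 - 16 = 25 - 19 ≡ 6; y = λ·(3 - 6) - 8 ≡ 11. → (6, 11)
4G: (6, 11) + (16, 5). λ = (5 - 11)/(16 - 6) ≡ 11/10 mod 17. 10⁻¹ ≡ 12 (mod 17), so λ ≡ 13.
  x = λ² - 6 - 16 = 169 - 22 ≡ 11; y = λ·(6 - 11) - 11 ≡ 9. → (11, 9)
5G: (11, 9) + (16, 5). λ = (5 - 9)/(16 - 11) ≡ 13/5 mod 17. 5⁻¹ ≡ 7 (mod 17) since 5·7 = 35 ≡ 1, so λ ≡ 6.
  x = λ² - 11 - 16 = 36 - 27 ≡ 9; y = λ·(11 - 9) - 9 ≡ 3. → (9, 3)
6G: (9, 3) + (16, 5). λ = (5 - 3)/(16 - 9) ≡ 2/7 mod 17. 7⁻¹ ≡ 5 (mod 17), so λ ≡ 10.
  x = λ² - 9 - 16 = 100 - 25 ≡ 7; y = λ·(9 - 7) - 3 ≡ 0. → (7, 0)
7G: (7, 0) + (16, 5). λ = (5 - 0)/(16 - 7) ≡ 5/9 mod 17. 9⁻¹ ≡ 2 (mod 17), so λ ≡ 10.
  x = λ² - 7 - 16 = 100 - 23 ≡ 9; y = λ·(7 - 9) - 0 ≡ 14. → (9, 14)
8G: (9, 14) + (16, 5). λ = (5 - 14)/(16 - 9) ≡ 8/7 mod 17. 7⁻¹ ≡ 5 (mod 17), so λ ≡ 6.
  x = λ² - 9 - 16 = 36 - 25 ≡ 11; y = λ·(9 - 11) - 14 ≡ 8. → (11, 8)
9G: (11, 8) + (16, 5). λ = (5 - 8)/(16 - 11) ≡ 14/5 mod 17. 5⁻¹ ≡ 7 (mod 17), so λ ≡ 13.
  x = λ² - 11 - 16 = 169 - 27 ≡ 6; y = λ·(11 - 6) - 8 ≡ 6. → (6, 6)

(6, 6)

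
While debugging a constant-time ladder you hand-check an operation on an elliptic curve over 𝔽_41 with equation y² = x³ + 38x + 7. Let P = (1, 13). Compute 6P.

(39, 13)

Double-and-add on 6 = (110)₂. Start with P = (1, 13) for the leading 1-bit.
double: tangent at (1, 13): λ = (3·1² + 38)/(2·13) ≡ 0/26. 26⁻¹ ≡ 30 (mod 41), so λ ≡ 0·30 ≡ 0.
  x = λ² - 1 - 1 = 0 - 2 ≡ 39; y = λ·(1 - 39) - 13 ≡ 28. → (39, 28)
add P: (39, 28) + (1, 13). λ = (13 - 28)/(1 - 39) ≡ 26/3 mod 41. 3⁻¹ ≡ 14 (mod 41), so λ ≡ 36.
  x = λ² - 39 - 1 = 1296 - 40 ≡ 26; y = λ·(39 - 26) - 28 ≡ 30. → (26, 30)
double: tangent at (26, 30): λ = (3·26² + 38)/(2·30) ≡ 16/19. 19⁻¹ ≡ 13 (mod 41), so λ ≡ 16·13 ≡ 3.
  x = λ² - 26 - 26 = 9 - 52 ≡ 39; y = λ·(26 - 39) - 30 ≡ 13. → (39, 13)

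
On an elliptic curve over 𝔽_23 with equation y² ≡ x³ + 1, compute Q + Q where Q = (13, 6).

(1, 18)

tangent at (13, 6): λ = (3·13² + 0)/(2·6) ≡ 1/12. 12⁻¹ ≡ 2 (mod 23), so λ ≡ 1·2 ≡ 2.
  x = λ² - 13 - 13 = 4 - 26 ≡ 1; y = λ·(13 - 1) - 6 ≡ 18. → (1, 18)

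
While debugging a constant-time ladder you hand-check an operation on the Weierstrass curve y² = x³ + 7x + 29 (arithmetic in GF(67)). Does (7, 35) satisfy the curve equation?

yes

y² = 35² ≡ 19; x³ + 7x + 29 = 421 ≡ 19 (mod 67). 19 = 19.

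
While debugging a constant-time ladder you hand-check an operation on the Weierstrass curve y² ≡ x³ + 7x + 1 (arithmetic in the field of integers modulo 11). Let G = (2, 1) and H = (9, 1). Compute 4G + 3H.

(2, 10)

First 4G:
Repeated addition: build up to 4G.
2G: tangent at (2, 1): λ = (3·2² + 7)/(2·1) ≡ 8/2. 2⁻¹ ≡ 6 (mod 11), so λ ≡ 8·6 ≡ 4.
  x = λ² - 2 - 2 = 16 - 4 ≡ 1; y = λ·(2 - 1) - 1 ≡ 3. → (1, 3)
3G: (1, 3) + (2, 1). λ = (1 - 3)/(2 - 1) ≡ 9/1 mod 11. 1⁻¹ ≡ 1 (mod 11), so λ ≡ 9.
  x = λ² - 1 - 2 = 81 - 3 ≡ 1; y = λ·(1 - 1) - 3 ≡ 8. → (1, 8)
4G: (1, 8) + (2, 1). λ = (1 - 8)/(2 - 1) ≡ 4/1 mod 11. 1⁻¹ ≡ 1 (mod 11) since 1·1 = 1 ≡ 1, so λ ≡ 4.
  x = λ² - 1 - 2 = 16 - 3 ≡ 2; y = λ·(1 - 2) - 8 ≡ 10. → (2, 10)
4G = (2, 10).
Next 3H:
Repeated addition: build up to 3H.
2H: tangent at (9, 1): λ = (3·9² + 7)/(2·1) ≡ 8/2. 2⁻¹ ≡ 6 (mod 11), so λ ≡ 8·6 ≡ 4.
  x = λ² - 9 - 9 = 16 - 18 ≡ 9; y = λ·(9 - 9) - 1 ≡ 10. → (9, 10)
3H: (9, 10) + (9, 1): same x and y₁ ≡ -y₂, so the sum is ∞.
3H = ∞.
Finally 4G + 3H:
(2, 10) + ∞ = (2, 10) (identity).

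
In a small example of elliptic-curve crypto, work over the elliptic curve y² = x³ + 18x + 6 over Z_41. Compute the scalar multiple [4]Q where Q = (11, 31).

(19, 14)

Repeated addition: build up to 4Q.
2Q: tangent at (11, 31): λ = (3·11² + 18)/(2·31) ≡ 12/21. 21⁻¹ ≡ 2 (mod 41) since 21·2 = 42 ≡ 1, so λ ≡ 12·2 ≡ 24.
  x = λ² - 11 - 11 = 576 - 22 ≡ 21; y = λ·(11 - 21) - 31 ≡ 16. → (21, 16)
3Q: (21, 16) + (11, 31). λ = (31 - 16)/(11 - 21) ≡ 15/31 mod 41. 31⁻¹ ≡ 4 (mod 41) since 31·4 = 124 ≡ 1, so λ ≡ 19.
  x = λ² - 21 - 11 = 361 - 32 ≡ 1; y = λ·(21 - 1) - 16 ≡ 36. → (1, 36)
4Q: (1, 36) + (11, 31). λ = (31 - 36)/(11 - 1) ≡ 36/10 mod 41. 10⁻¹ ≡ 37 (mod 41), so λ ≡ 20.
  x = λ² - 1 - 11 = 400 - 12 ≡ 19; y = λ·(1 - 19) - 36 ≡ 14. → (19, 14)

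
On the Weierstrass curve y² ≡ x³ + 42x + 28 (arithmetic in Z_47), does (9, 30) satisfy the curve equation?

yes

y² = 30² ≡ 7; x³ + 42x + 28 = 1135 ≡ 7 (mod 47). 7 = 7.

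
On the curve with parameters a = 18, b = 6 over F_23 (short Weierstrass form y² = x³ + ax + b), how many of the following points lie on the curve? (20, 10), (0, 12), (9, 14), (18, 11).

(20, 10): 10² ≡ 8, rhs ≡ 17 → off.
(0, 12): 12² ≡ 6, rhs ≡ 6 → on.
(9, 14): 14² ≡ 12, rhs ≡ 0 → off.
(18, 11): 11² ≡ 6, rhs ≡ 21 → off.

1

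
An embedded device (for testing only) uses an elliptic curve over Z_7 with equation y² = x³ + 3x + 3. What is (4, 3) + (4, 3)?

(3, 2)

tangent at (4, 3): λ = (3·4² + 3)/(2·3) ≡ 2/6. 6⁻¹ ≡ 6 (mod 7) since 6·6 = 36 ≡ 1, so λ ≡ 2·6 ≡ 5.
  x = λ² - 4 - 4 = 25 - 8 ≡ 3; y = λ·(4 - 3) - 3 ≡ 2. → (3, 2)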